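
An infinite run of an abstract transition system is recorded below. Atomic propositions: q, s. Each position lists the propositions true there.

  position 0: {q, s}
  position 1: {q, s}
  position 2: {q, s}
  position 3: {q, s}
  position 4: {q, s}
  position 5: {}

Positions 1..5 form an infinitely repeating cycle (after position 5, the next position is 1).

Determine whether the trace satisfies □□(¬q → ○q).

Yes

□(¬q → ○q) holds at every position 0..5, and those are all positions ever visited, so □□(¬q → ○q) holds.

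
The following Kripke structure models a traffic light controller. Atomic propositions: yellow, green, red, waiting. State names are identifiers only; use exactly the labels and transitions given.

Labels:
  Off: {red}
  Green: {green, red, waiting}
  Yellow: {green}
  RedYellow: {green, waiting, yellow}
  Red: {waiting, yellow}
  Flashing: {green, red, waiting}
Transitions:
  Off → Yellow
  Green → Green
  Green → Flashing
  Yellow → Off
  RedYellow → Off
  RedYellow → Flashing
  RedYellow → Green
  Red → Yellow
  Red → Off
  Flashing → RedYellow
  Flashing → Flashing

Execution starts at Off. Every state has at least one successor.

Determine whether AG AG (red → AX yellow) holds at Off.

States satisfying AG (red → AX yellow): ∅.
States satisfying AG AG (red → AX yellow): ∅.
Off is reachable from Off and violates AG (red → AX yellow), so AG fails at Off.
Off ∉ Sat(AG AG (red → AX yellow)).

No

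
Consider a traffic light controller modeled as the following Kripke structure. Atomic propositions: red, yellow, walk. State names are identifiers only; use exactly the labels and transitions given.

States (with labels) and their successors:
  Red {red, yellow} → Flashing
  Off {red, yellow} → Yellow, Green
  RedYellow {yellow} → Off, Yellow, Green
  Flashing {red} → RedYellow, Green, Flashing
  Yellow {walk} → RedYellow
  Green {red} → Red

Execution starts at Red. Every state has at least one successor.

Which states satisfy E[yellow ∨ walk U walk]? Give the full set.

{Off, RedYellow, Yellow}

States satisfying yellow ∨ walk: {Red, Off, RedYellow, Yellow}.
States satisfying walk: {Yellow}.
States satisfying E[yellow ∨ walk U walk]: {Off, RedYellow, Yellow}.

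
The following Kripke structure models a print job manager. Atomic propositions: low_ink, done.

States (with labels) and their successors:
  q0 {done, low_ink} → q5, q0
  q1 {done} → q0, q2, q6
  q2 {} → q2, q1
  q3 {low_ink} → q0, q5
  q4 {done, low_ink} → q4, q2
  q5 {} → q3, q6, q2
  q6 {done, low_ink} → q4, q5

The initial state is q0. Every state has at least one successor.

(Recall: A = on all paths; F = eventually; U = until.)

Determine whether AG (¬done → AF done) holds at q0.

No

States satisfying ¬done → AF done: {q0, q1, q4, q6}.
States satisfying AG (¬done → AF done): ∅.
q2 is reachable from q0 and violates ¬done → AF done, so AG fails at q0.
q0 ∉ Sat(AG (¬done → AF done)).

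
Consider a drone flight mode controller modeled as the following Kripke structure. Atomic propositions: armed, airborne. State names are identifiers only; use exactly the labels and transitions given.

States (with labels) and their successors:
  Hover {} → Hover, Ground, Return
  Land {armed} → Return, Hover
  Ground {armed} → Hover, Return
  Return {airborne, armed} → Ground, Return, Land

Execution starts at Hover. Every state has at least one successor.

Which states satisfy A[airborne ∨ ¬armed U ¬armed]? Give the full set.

States satisfying airborne ∨ ¬armed: {Hover, Return}.
States satisfying ¬armed: {Hover}.
States satisfying A[airborne ∨ ¬armed U ¬armed]: {Hover}.

{Hover}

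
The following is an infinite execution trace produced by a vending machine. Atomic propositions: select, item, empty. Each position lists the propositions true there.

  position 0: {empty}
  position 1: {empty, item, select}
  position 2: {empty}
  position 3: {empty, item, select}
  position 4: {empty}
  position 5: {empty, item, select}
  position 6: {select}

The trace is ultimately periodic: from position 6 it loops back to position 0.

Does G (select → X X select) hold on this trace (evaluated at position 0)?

No

select → X X select must hold at every position from 0 onward. It fails at position 5, so G (select → X X select) is false.
Positions where select holds: 1, 3, 5, 6.
Check X X select at each: 1→ok, 3→ok, 5→fails, 6→ok.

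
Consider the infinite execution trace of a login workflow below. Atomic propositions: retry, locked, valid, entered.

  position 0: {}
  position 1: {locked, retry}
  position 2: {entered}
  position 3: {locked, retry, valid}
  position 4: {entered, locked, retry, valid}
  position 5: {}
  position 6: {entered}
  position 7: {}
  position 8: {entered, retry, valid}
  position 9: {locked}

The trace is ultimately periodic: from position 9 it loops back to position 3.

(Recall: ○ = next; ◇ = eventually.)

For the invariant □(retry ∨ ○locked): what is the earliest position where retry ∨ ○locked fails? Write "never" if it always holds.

Check retry ∨ ○locked at each position in order: 0 ✓, 1 ✓, 2 ✓, 3 ✓, 4 ✓.
At position 5 the labels are {} and the next position 6 has {entered}, so retry ∨ ○locked is false there. This is the first violation.

5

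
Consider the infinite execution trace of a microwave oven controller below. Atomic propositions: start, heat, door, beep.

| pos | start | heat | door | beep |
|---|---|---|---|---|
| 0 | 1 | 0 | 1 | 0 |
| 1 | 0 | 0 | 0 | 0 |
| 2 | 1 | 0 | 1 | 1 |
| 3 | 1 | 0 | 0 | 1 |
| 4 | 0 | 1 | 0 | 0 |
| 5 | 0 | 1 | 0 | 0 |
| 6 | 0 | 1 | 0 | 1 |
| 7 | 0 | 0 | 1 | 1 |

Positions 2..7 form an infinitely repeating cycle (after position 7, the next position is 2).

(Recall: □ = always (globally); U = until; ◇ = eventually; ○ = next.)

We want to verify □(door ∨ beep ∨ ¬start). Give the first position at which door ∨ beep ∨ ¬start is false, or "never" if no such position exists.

never

door ∨ beep ∨ ¬start holds at every position 0..7, and those are all the positions the trace ever visits, so the invariant □(door ∨ beep ∨ ¬start) is never violated.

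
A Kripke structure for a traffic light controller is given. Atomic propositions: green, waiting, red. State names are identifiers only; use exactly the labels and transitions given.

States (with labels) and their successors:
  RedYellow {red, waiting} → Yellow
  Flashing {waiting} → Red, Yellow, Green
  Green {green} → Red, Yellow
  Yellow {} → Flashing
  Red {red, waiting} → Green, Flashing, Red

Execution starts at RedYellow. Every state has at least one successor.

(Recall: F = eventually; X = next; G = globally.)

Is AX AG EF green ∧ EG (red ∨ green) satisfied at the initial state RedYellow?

States satisfying AG EF green: {RedYellow, Flashing, Green, Yellow, Red}.
States satisfying AX AG EF green: {RedYellow, Flashing, Green, Yellow, Red}.
States satisfying red ∨ green: {RedYellow, Green, Red}.
States satisfying EG (red ∨ green): {Green, Red}.
States satisfying AX AG EF green ∧ EG (red ∨ green): {Green, Red}.
RedYellow ∉ Sat(AX AG EF green ∧ EG (red ∨ green)).

Violated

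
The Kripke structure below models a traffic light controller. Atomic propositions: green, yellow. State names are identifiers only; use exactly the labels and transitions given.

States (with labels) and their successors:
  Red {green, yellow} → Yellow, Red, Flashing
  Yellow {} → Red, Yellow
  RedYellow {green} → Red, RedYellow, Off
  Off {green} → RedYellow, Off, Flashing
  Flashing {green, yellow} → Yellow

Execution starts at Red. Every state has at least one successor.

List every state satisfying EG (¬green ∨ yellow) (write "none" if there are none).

States satisfying ¬green ∨ yellow: {Red, Yellow, Flashing}.
States satisfying EG (¬green ∨ yellow): {Red, Yellow, Flashing}.

{Red, Yellow, Flashing}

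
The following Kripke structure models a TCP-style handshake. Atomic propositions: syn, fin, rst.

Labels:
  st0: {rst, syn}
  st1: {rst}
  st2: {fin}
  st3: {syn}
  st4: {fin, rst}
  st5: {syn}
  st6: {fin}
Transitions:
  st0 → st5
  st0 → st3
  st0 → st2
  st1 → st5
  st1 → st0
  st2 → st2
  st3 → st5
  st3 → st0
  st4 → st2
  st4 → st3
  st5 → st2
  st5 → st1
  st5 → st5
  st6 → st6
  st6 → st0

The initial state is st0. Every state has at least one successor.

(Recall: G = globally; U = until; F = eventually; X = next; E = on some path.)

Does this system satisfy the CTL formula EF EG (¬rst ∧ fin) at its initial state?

Satisfied

States satisfying EG (¬rst ∧ fin): {st2, st6}.
States satisfying EF EG (¬rst ∧ fin): {st0, st1, st2, st3, st4, st5, st6}.
Some path from st0 reaches a state where EG (¬rst ∧ fin) holds.
st0 ∈ Sat(EF EG (¬rst ∧ fin)).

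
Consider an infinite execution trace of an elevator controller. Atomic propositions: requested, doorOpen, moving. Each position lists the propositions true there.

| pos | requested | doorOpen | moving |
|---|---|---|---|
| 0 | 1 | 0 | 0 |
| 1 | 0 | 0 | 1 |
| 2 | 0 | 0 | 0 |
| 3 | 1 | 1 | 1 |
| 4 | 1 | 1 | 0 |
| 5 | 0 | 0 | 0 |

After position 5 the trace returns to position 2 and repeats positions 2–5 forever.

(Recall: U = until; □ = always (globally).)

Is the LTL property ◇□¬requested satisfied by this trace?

Does not hold

□¬requested is false at every position 0..5, so it never becomes true and ◇□¬requested fails.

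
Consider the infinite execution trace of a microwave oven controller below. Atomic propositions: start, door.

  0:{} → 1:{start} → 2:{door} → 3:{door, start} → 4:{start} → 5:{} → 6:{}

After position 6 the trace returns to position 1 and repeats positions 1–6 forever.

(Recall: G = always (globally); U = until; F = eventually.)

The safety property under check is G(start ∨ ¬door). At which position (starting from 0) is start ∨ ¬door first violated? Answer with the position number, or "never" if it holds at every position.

Check start ∨ ¬door at each position in order: 0 ✓, 1 ✓.
At position 2 the labels are {door}, so start ∨ ¬door is false there. This is the first violation.

2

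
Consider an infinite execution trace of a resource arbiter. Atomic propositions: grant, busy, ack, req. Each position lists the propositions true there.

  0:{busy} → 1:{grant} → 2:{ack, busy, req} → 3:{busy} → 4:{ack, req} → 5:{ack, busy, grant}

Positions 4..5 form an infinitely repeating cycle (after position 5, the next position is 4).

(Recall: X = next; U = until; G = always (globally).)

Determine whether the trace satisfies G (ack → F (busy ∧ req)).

No

ack → F (busy ∧ req) must hold at every position from 0 onward. It fails at position 4, so G (ack → F (busy ∧ req)) is false.
Positions where ack holds: 2, 4, 5.
Check F (busy ∧ req) at each: 2→ok, 4→fails, 5→fails.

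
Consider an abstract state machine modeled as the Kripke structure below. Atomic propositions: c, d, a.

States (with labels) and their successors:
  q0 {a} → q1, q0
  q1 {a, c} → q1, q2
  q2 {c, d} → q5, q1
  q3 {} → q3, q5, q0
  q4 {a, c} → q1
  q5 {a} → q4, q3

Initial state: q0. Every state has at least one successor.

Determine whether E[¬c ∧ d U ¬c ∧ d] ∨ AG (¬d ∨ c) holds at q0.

States satisfying ¬c ∧ d: ∅.
States satisfying E[¬c ∧ d U ¬c ∧ d]: ∅.
States satisfying ¬d ∨ c: {q0, q1, q2, q3, q4, q5}.
States satisfying AG (¬d ∨ c): {q0, q1, q2, q3, q4, q5}.
States satisfying E[¬c ∧ d U ¬c ∧ d] ∨ AG (¬d ∨ c): {q0, q1, q2, q3, q4, q5}.
q0 ∈ Sat(E[¬c ∧ d U ¬c ∧ d] ∨ AG (¬d ∨ c)).

Yes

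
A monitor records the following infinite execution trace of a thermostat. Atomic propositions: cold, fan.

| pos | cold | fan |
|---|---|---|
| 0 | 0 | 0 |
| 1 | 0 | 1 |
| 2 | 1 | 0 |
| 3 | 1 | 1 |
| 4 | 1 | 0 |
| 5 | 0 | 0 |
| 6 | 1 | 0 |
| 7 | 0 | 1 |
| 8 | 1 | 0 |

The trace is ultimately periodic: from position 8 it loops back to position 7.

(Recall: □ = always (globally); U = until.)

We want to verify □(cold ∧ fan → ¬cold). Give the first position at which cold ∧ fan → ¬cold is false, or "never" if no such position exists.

3

Check cold ∧ fan → ¬cold at each position in order: 0 ✓, 1 ✓, 2 ✓.
At position 3 the labels are {cold, fan}, so cold ∧ fan → ¬cold is false there. This is the first violation.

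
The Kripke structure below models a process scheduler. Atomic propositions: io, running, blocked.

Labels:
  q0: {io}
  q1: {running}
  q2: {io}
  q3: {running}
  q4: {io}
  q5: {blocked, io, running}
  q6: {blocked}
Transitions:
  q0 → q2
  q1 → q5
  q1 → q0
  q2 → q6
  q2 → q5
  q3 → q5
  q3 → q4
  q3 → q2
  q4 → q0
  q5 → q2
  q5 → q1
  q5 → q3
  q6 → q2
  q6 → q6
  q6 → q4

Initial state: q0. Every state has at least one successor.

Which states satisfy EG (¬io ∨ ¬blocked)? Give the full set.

{q0, q1, q2, q3, q4, q6}

States satisfying ¬io ∨ ¬blocked: {q0, q1, q2, q3, q4, q6}.
States satisfying EG (¬io ∨ ¬blocked): {q0, q1, q2, q3, q4, q6}.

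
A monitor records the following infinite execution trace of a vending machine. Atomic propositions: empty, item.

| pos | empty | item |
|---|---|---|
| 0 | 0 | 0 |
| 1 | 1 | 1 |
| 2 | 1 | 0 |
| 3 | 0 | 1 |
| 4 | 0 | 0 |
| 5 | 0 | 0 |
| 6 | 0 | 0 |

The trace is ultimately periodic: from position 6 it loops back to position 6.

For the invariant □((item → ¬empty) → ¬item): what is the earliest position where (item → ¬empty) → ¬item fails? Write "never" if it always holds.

3

Check (item → ¬empty) → ¬item at each position in order: 0 ✓, 1 ✓, 2 ✓.
At position 3 the labels are {item}, so (item → ¬empty) → ¬item is false there. This is the first violation.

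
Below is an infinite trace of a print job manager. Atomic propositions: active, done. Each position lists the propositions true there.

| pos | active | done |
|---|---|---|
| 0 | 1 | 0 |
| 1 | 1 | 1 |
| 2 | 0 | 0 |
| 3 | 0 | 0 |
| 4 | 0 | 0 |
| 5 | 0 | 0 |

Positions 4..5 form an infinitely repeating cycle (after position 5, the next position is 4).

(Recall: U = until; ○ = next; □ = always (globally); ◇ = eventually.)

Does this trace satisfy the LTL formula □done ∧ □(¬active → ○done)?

Does not hold

done must hold at every position from 0 onward. It fails at position 0, so □done is false.
¬active → ○done must hold at every position from 0 onward. It fails at position 2, so □(¬active → ○done) is false.
Positions where ¬active holds: 2, 3, 4, 5.
Check ○done at each: 2→fails, 3→fails, 4→fails, 5→fails.
At position 0: □done is false; □(¬active → ○done) is false; so □done ∧ □(¬active → ○done) is false.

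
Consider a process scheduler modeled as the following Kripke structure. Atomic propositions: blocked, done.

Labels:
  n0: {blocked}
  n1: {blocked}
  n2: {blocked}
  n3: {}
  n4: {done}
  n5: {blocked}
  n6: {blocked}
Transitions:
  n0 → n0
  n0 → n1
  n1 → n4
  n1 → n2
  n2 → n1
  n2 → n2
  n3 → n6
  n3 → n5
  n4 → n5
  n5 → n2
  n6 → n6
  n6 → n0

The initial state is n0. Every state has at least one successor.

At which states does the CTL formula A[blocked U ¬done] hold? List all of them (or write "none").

States satisfying blocked: {n0, n1, n2, n5, n6}.
States satisfying ¬done: {n0, n1, n2, n3, n5, n6}.
States satisfying A[blocked U ¬done]: {n0, n1, n2, n3, n5, n6}.

{n0, n1, n2, n3, n5, n6}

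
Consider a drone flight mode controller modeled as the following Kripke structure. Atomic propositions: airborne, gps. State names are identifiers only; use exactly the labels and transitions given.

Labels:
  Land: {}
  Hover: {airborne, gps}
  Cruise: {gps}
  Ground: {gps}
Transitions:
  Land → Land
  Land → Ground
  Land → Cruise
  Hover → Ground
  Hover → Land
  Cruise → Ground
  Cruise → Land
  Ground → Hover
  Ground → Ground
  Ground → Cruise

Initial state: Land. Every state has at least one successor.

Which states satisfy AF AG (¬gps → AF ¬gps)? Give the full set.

States satisfying AG (¬gps → AF ¬gps): {Land, Hover, Cruise, Ground}.
States satisfying AF AG (¬gps → AF ¬gps): {Land, Hover, Cruise, Ground}.

{Land, Hover, Cruise, Ground}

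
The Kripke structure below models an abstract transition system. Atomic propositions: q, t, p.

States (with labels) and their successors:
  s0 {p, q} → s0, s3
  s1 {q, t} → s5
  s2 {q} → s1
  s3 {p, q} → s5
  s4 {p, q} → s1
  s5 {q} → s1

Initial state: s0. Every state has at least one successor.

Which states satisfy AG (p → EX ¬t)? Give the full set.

{s0, s1, s2, s3, s5}

States satisfying p → EX ¬t: {s0, s1, s2, s3, s5}.
States satisfying AG (p → EX ¬t): {s0, s1, s2, s3, s5}.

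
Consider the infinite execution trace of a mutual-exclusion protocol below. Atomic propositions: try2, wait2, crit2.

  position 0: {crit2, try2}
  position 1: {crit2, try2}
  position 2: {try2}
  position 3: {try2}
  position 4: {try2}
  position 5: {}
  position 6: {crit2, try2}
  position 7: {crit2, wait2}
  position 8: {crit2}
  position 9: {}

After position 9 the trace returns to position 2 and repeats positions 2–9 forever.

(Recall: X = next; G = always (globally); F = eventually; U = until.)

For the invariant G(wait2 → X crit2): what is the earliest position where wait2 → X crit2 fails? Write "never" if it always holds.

wait2 → X crit2 holds at every position 0..9, and those are all the positions the trace ever visits, so the invariant G(wait2 → X crit2) is never violated.

never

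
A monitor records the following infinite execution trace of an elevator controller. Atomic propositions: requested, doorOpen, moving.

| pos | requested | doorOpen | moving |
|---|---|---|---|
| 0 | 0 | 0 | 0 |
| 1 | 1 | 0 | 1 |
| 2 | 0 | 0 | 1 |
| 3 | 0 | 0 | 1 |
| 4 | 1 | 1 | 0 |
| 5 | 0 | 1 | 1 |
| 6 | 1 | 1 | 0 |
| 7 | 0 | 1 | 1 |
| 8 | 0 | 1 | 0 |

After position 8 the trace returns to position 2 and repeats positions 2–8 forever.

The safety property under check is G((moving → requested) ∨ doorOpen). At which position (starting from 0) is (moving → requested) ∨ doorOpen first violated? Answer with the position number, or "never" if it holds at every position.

Check (moving → requested) ∨ doorOpen at each position in order: 0 ✓, 1 ✓.
At position 2 the labels are {moving}, so (moving → requested) ∨ doorOpen is false there. This is the first violation.

2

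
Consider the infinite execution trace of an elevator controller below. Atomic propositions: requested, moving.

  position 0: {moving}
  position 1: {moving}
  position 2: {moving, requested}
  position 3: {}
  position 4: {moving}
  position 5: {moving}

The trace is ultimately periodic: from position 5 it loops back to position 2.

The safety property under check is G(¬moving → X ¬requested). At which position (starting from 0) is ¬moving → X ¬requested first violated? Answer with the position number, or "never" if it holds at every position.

never

¬moving → X ¬requested holds at every position 0..5, and those are all the positions the trace ever visits, so the invariant G(¬moving → X ¬requested) is never violated.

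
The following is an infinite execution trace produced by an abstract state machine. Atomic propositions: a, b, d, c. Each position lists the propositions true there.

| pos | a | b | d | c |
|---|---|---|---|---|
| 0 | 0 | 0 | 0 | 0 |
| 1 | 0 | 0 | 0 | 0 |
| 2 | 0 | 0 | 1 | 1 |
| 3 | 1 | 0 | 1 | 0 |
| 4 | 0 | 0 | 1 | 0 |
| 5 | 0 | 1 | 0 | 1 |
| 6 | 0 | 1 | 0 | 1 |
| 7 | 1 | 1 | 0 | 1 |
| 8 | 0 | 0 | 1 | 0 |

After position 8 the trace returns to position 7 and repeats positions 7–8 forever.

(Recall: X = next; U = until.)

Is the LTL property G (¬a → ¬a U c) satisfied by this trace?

¬a → ¬a U c holds at every position 0..8, and those are all positions ever visited, so G (¬a → ¬a U c) holds.
Positions where ¬a holds: 0, 1, 2, 4, 5, 6, 8.
Check ¬a U c at each: 0→ok, 1→ok, 2→ok, 4→ok, 5→ok, 6→ok, 8→ok.

Satisfied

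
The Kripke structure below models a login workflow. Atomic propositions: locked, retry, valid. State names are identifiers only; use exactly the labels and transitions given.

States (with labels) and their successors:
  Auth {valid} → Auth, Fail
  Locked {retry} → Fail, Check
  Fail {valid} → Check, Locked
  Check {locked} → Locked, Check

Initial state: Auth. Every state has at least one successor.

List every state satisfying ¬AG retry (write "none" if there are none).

States satisfying retry: {Locked}.
States satisfying AG retry: ∅.
States satisfying ¬AG retry: {Auth, Locked, Fail, Check}.

{Auth, Locked, Fail, Check}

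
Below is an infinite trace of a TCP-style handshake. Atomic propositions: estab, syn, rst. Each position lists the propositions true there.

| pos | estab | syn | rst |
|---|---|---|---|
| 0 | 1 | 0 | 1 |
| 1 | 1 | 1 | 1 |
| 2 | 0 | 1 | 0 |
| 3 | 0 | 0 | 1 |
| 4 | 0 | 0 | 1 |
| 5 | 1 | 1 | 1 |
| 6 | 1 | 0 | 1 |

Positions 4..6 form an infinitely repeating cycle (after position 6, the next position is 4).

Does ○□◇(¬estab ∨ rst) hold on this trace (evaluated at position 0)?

Yes

The position after 0 is 1; □◇(¬estab ∨ rst) is true there.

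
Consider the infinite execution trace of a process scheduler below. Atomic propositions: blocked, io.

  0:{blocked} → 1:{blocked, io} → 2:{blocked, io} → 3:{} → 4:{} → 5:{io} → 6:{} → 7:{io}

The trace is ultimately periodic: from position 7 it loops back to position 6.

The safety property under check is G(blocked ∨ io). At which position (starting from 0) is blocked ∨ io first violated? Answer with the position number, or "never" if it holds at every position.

3

Check blocked ∨ io at each position in order: 0 ✓, 1 ✓, 2 ✓.
At position 3 the labels are {}, so blocked ∨ io is false there. This is the first violation.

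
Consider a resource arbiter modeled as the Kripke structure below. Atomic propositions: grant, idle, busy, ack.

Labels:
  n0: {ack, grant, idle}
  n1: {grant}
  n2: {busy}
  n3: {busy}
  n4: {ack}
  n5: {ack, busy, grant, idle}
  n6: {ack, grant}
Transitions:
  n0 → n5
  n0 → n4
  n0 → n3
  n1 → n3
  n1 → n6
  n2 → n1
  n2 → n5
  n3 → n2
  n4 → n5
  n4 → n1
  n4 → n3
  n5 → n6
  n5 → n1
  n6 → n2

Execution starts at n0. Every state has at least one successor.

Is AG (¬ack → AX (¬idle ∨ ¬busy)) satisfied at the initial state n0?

Does not hold

States satisfying ¬ack → AX (¬idle ∨ ¬busy): {n0, n1, n3, n4, n5, n6}.
States satisfying AG (¬ack → AX (¬idle ∨ ¬busy)): ∅.
n2 is reachable from n0 and violates ¬ack → AX (¬idle ∨ ¬busy), so AG fails at n0.
n0 ∉ Sat(AG (¬ack → AX (¬idle ∨ ¬busy))).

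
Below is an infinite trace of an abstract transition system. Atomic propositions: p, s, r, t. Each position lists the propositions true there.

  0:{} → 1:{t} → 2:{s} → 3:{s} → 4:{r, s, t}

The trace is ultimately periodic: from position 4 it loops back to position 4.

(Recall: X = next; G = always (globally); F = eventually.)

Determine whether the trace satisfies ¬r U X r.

Walking from position 0: X r first holds at position 3, and ¬r holds at every earlier position along the way, so ¬r U X r holds.

Satisfied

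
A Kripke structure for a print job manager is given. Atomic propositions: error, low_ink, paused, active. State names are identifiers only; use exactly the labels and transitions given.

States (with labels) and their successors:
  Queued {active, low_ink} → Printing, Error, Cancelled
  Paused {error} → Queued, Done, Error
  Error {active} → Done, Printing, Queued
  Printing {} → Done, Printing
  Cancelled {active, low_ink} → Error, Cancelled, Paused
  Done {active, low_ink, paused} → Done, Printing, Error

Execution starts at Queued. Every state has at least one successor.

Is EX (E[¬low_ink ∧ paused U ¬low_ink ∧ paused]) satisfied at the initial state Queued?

Does not hold

States satisfying E[¬low_ink ∧ paused U ¬low_ink ∧ paused]: ∅.
States satisfying EX (E[¬low_ink ∧ paused U ¬low_ink ∧ paused]): ∅.
No suitable path/successor from Queued witnesses the formula.
Queued ∉ Sat(EX (E[¬low_ink ∧ paused U ¬low_ink ∧ paused])).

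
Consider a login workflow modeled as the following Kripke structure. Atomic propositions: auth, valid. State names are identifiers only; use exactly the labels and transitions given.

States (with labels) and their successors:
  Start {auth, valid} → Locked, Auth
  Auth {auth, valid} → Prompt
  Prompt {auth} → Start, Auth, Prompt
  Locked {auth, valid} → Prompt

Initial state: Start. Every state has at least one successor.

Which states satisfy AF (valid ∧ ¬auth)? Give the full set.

none

States satisfying valid ∧ ¬auth: ∅.
States satisfying AF (valid ∧ ¬auth): ∅.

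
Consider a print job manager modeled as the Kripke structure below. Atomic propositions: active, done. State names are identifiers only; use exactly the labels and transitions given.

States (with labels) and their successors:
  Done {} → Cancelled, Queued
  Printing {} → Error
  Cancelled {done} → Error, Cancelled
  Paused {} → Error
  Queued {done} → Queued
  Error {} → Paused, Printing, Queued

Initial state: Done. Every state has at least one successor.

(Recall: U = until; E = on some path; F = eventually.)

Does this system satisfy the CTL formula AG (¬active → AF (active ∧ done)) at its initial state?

No

States satisfying ¬active → AF (active ∧ done): ∅.
States satisfying AG (¬active → AF (active ∧ done)): ∅.
Cancelled is reachable from Done and violates ¬active → AF (active ∧ done), so AG fails at Done.
Done ∉ Sat(AG (¬active → AF (active ∧ done))).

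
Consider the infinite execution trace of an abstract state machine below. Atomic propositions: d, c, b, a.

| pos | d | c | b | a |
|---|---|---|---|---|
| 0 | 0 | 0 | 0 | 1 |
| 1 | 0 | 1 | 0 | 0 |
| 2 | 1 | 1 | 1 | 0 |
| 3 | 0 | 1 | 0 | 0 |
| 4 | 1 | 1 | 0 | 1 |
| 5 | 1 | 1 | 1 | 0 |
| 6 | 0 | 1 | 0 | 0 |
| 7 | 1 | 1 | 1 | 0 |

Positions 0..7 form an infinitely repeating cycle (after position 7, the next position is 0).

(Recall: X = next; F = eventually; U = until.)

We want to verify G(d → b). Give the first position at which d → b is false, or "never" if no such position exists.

Check d → b at each position in order: 0 ✓, 1 ✓, 2 ✓, 3 ✓.
At position 4 the labels are {a, c, d}, so d → b is false there. This is the first violation.

4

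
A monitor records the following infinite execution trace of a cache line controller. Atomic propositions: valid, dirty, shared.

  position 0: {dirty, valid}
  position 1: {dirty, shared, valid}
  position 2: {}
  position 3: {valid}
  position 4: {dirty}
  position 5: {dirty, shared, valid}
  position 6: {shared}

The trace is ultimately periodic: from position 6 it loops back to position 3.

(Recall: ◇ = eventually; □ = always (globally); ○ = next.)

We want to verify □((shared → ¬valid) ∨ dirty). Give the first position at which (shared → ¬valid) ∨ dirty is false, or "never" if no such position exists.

never

(shared → ¬valid) ∨ dirty holds at every position 0..6, and those are all the positions the trace ever visits, so the invariant □((shared → ¬valid) ∨ dirty) is never violated.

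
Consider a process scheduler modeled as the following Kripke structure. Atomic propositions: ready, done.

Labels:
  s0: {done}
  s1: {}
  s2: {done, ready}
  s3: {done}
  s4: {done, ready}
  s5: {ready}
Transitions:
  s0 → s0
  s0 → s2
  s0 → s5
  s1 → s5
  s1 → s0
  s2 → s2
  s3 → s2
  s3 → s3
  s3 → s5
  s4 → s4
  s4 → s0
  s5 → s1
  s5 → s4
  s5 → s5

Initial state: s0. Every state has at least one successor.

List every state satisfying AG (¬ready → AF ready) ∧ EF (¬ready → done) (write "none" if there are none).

{s2}

States satisfying ¬ready → AF ready: {s2, s4, s5}.
States satisfying AG (¬ready → AF ready): {s2}.
States satisfying ¬ready → done: {s0, s2, s3, s4, s5}.
States satisfying EF (¬ready → done): {s0, s1, s2, s3, s4, s5}.
States satisfying AG (¬ready → AF ready) ∧ EF (¬ready → done): {s2}.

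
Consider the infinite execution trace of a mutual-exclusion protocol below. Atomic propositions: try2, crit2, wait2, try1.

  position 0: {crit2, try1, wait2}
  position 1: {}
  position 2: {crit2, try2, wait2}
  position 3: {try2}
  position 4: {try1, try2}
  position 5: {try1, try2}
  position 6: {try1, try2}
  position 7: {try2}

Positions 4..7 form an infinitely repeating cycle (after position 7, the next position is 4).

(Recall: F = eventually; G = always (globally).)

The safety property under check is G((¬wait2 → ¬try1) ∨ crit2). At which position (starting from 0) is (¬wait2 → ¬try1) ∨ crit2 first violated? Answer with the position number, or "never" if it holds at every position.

4

Check (¬wait2 → ¬try1) ∨ crit2 at each position in order: 0 ✓, 1 ✓, 2 ✓, 3 ✓.
At position 4 the labels are {try1, try2}, so (¬wait2 → ¬try1) ∨ crit2 is false there. This is the first violation.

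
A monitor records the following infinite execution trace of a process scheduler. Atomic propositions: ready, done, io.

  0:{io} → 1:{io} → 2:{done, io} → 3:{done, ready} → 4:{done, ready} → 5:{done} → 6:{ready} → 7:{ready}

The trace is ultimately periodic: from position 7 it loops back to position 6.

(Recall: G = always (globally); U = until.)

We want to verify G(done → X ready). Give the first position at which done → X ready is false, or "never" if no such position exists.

4

Check done → X ready at each position in order: 0 ✓, 1 ✓, 2 ✓, 3 ✓.
At position 4 the labels are {done, ready} and the next position 5 has {done}, so done → X ready is false there. This is the first violation.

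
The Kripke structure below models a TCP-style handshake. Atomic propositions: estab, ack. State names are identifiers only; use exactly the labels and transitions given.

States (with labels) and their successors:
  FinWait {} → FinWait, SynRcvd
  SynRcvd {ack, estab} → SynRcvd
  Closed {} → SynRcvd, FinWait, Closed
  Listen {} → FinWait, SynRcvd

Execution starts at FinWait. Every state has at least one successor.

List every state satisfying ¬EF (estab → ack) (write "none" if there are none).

none

States satisfying estab → ack: {FinWait, SynRcvd, Closed, Listen}.
States satisfying EF (estab → ack): {FinWait, SynRcvd, Closed, Listen}.
States satisfying ¬EF (estab → ack): ∅.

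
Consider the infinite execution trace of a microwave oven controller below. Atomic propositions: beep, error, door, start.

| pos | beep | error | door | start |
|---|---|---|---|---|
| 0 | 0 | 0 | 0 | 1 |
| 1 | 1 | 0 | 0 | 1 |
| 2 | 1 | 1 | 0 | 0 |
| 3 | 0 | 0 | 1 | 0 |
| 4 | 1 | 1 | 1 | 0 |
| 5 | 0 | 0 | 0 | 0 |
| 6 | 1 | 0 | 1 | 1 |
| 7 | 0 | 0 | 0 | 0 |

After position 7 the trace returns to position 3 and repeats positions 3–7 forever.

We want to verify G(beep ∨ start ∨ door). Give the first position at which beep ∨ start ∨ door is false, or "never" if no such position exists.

Check beep ∨ start ∨ door at each position in order: 0 ✓, 1 ✓, 2 ✓, 3 ✓, 4 ✓.
At position 5 the labels are {}, so beep ∨ start ∨ door is false there. This is the first violation.

5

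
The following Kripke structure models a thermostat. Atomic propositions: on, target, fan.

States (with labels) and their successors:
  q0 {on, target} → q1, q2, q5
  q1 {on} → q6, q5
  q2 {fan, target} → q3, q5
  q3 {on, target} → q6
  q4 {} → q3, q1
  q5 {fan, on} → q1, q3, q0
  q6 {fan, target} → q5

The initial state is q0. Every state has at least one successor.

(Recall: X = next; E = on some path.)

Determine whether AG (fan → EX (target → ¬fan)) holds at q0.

Yes

States satisfying fan → EX (target → ¬fan): {q0, q1, q2, q3, q4, q5, q6}.
States satisfying AG (fan → EX (target → ¬fan)): {q0, q1, q2, q3, q4, q5, q6}.
Every state reachable from q0 satisfies fan → EX (target → ¬fan).
q0 ∈ Sat(AG (fan → EX (target → ¬fan))).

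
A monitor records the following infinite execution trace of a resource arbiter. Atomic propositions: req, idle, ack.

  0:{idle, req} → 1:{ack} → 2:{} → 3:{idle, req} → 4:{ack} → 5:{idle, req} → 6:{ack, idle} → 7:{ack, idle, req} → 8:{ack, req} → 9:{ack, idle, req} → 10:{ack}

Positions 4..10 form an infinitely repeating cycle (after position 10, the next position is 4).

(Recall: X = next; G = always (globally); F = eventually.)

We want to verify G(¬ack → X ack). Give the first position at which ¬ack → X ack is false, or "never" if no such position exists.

Check ¬ack → X ack at each position in order: 0 ✓, 1 ✓.
At position 2 the labels are {} and the next position 3 has {idle, req}, so ¬ack → X ack is false there. This is the first violation.

2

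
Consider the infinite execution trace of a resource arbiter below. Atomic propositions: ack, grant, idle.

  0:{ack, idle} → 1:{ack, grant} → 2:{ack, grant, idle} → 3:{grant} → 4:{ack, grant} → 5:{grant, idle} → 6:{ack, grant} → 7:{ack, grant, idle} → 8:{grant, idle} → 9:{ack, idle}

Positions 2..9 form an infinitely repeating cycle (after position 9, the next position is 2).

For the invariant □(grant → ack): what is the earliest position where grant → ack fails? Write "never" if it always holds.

3

Check grant → ack at each position in order: 0 ✓, 1 ✓, 2 ✓.
At position 3 the labels are {grant}, so grant → ack is false there. This is the first violation.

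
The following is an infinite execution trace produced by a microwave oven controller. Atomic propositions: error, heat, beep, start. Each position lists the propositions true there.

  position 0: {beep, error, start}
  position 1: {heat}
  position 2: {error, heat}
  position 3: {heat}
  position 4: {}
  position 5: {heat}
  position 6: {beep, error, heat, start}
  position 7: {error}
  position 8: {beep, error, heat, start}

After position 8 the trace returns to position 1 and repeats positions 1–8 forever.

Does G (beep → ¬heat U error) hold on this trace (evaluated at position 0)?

Satisfied

beep → ¬heat U error holds at every position 0..8, and those are all positions ever visited, so G (beep → ¬heat U error) holds.
Positions where beep holds: 0, 6, 8.
Check ¬heat U error at each: 0→ok, 6→ok, 8→ok.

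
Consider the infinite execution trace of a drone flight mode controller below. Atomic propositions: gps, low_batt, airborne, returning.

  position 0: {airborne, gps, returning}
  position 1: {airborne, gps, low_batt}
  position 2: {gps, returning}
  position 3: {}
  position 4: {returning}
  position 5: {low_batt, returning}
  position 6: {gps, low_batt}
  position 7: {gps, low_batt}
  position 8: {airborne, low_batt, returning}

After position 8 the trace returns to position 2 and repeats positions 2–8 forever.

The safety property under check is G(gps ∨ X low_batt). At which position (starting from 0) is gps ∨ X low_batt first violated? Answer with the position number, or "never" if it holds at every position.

3

Check gps ∨ X low_batt at each position in order: 0 ✓, 1 ✓, 2 ✓.
At position 3 the labels are {} and the next position 4 has {returning}, so gps ∨ X low_batt is false there. This is the first violation.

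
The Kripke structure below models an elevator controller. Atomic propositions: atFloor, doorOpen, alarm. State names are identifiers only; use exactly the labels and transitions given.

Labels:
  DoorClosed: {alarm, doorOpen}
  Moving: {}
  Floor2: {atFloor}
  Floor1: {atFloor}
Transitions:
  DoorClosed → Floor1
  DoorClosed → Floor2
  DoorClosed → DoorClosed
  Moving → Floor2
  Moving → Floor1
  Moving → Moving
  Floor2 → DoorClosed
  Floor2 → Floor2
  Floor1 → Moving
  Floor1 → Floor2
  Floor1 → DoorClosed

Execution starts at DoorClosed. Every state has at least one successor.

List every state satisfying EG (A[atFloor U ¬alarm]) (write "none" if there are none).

States satisfying A[atFloor U ¬alarm]: {Moving, Floor2, Floor1}.
States satisfying EG (A[atFloor U ¬alarm]): {Moving, Floor2, Floor1}.

{Moving, Floor2, Floor1}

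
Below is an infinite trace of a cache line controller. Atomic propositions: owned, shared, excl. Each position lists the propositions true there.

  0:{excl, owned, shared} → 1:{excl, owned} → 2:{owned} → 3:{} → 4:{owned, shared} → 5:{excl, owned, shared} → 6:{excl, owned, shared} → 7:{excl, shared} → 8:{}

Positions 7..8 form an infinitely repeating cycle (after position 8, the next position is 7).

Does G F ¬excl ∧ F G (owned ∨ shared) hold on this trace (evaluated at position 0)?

No

F ¬excl holds at every position 0..8, and those are all positions ever visited, so G F ¬excl holds.
G (owned ∨ shared) is false at every position 0..8, so it never becomes true and F G (owned ∨ shared) fails.
At position 0: G F ¬excl is true; F G (owned ∨ shared) is false; so G F ¬excl ∧ F G (owned ∨ shared) is false.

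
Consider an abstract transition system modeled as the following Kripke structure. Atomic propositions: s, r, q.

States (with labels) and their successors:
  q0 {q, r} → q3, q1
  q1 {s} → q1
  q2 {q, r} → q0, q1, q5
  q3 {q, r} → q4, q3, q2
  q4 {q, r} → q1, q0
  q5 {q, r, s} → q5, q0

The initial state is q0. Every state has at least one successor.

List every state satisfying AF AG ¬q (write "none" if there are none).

States satisfying AG ¬q: {q1}.
States satisfying AF AG ¬q: {q1}.

{q1}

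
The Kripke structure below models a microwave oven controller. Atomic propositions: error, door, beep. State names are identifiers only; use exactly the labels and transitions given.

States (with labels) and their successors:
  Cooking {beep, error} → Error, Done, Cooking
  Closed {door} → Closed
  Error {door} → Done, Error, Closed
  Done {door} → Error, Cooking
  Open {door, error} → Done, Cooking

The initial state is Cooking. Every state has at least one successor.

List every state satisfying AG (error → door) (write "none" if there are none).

States satisfying error → door: {Closed, Error, Done, Open}.
States satisfying AG (error → door): {Closed}.

{Closed}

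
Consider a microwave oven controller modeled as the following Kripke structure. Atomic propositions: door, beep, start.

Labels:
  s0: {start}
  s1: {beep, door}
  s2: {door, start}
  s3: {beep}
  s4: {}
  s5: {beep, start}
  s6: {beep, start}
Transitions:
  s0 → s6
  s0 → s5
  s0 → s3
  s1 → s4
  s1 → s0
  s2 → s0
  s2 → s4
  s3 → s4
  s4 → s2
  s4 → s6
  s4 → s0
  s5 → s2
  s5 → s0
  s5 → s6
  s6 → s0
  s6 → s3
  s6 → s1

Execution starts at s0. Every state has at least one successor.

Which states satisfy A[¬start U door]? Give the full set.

States satisfying ¬start: {s1, s3, s4}.
States satisfying door: {s1, s2}.
States satisfying A[¬start U door]: {s1, s2}.

{s1, s2}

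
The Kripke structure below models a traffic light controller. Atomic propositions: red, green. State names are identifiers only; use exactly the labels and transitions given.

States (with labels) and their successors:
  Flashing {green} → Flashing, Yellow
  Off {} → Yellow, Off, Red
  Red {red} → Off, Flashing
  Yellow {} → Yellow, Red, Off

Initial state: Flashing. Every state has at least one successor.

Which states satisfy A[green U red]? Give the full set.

{Red}

States satisfying green: {Flashing}.
States satisfying red: {Red}.
States satisfying A[green U red]: {Red}.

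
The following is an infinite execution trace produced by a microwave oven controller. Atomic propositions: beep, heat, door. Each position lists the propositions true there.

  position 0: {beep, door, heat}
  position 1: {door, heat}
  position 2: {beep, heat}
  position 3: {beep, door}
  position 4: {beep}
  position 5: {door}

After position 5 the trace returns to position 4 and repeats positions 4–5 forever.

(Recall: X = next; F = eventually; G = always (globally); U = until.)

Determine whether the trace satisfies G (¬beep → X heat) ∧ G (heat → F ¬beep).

¬beep → X heat must hold at every position from 0 onward. It fails at position 5, so G (¬beep → X heat) is false.
Positions where ¬beep holds: 1, 5.
Check X heat at each: 1→ok, 5→fails.
heat → F ¬beep holds at every position 0..5, and those are all positions ever visited, so G (heat → F ¬beep) holds.
Positions where heat holds: 0, 1, 2.
Check F ¬beep at each: 0→ok, 1→ok, 2→ok.
At position 0: G (¬beep → X heat) is false; G (heat → F ¬beep) is true; so G (¬beep → X heat) ∧ G (heat → F ¬beep) is false.

Violated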